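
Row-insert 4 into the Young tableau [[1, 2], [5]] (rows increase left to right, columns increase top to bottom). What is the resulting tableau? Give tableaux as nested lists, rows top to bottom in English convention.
4 is larger than every entry of row 1, so it is appended to row 1. The new tableau is [[1, 2, 4], [5]].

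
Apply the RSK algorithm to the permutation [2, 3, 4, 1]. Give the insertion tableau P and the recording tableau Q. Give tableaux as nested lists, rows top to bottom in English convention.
P = [[1, 3, 4], [2]], Q = [[1, 2, 3], [4]]

Insert each entry of the permutation into P by Schensted row insertion, recording in Q the position of each new cell.

Insert 2: appended to row 1. P = [[2]], Q = [[1]].
Insert 3: appended to row 1. P = [[2, 3]], Q = [[1, 2]].
Insert 4: appended to row 1. P = [[2, 3, 4]], Q = [[1, 2, 3]].
Insert 1: 1 bumps 2 from row 1; 2 starts row 2. P = [[1, 3, 4], [2]], Q = [[1, 2, 3], [4]].

So P = [[1, 3, 4], [2]], Q = [[1, 2, 3], [4]].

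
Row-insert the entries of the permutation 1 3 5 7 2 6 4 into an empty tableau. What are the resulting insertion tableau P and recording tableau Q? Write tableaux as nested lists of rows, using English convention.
P = [[1, 2, 4, 6], [3, 5], [7]], Q = [[1, 2, 3, 4], [5, 6], [7]]

Insert each entry of the permutation into P by Schensted row insertion, recording in Q the position of each new cell.

Insert 1: appended to row 1. P = [[1]].
Insert 3: appended to row 1. P = [[1, 3]].
Insert 5: appended to row 1. P = [[1, 3, 5]].
Insert 7: appended to row 1. P = [[1, 3, 5, 7]].
Insert 2: 2 bumps 3 from row 1; 3 starts row 2. P = [[1, 2, 5, 7], [3]].
Insert 6: 6 bumps 7 from row 1; 7 appends to row 2. P = [[1, 2, 5, 6], [3, 7]].
Insert 4: 4 bumps 5 from row 1; 5 bumps 7 from row 2; 7 starts row 3. P = [[1, 2, 4, 6], [3, 5], [7]].

So P = [[1, 2, 4, 6], [3, 5], [7]], Q = [[1, 2, 3, 4], [5, 6], [7]].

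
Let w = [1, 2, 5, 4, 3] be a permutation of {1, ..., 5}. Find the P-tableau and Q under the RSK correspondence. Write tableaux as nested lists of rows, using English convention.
Insert each entry of the permutation into P by Schensted row insertion, recording in Q the position of each new cell.

Insert 1: appended to row 1. P = [[1]].
Insert 2: appended to row 1. P = [[1, 2]].
Insert 5: appended to row 1. P = [[1, 2, 5]].
Insert 4: 4 bumps 5 from row 1; 5 starts row 2. P = [[1, 2, 4], [5]].
Insert 3: 3 bumps 4 from row 1; 4 bumps 5 from row 2; 5 starts row 3. P = [[1, 2, 3], [4], [5]].

So P = [[1, 2, 3], [4], [5]], Q = [[1, 2, 3], [4], [5]].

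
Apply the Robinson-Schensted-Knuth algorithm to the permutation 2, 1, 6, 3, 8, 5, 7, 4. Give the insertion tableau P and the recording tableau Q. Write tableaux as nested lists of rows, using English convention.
P = [[1, 3, 4, 7], [2, 5, 8], [6]], Q = [[1, 3, 5, 7], [2, 4, 6], [8]]

Insert each entry of the permutation into P by Schensted row insertion, recording in Q the position of each new cell.

After inserting 2: P = [[2]].
After inserting 1: P = [[1], [2]].
After inserting 6: P = [[1, 6], [2]].
After inserting 3: P = [[1, 3], [2, 6]].
After inserting 8: P = [[1, 3, 8], [2, 6]].
After inserting 5: P = [[1, 3, 5], [2, 6, 8]].
After inserting 7: P = [[1, 3, 5, 7], [2, 6, 8]].
After inserting 4: P = [[1, 3, 4, 7], [2, 5, 8], [6]].

So P = [[1, 3, 4, 7], [2, 5, 8], [6]], Q = [[1, 3, 5, 7], [2, 4, 6], [8]].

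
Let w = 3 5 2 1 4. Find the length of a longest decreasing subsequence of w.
3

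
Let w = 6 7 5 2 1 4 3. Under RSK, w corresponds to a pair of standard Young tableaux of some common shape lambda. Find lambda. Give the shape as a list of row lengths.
[2, 2, 2, 1]

RSK row insertion gives P = [[1, 3], [2, 4], [5, 7], [6]], which has shape [2, 2, 2, 1].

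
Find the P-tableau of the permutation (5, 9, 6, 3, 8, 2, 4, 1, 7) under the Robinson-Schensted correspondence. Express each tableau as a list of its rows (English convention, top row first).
P = [[1, 4, 7], [2, 6, 8], [3], [5], [9]]

Insert 5: appended to row 1. P = [[5]].
Insert 9: appended to row 1. P = [[5, 9]].
Insert 6: 6 bumps 9 from row 1; 9 starts row 2. P = [[5, 6], [9]].
Insert 3: 3 bumps 5 from row 1; 5 bumps 9 from row 2; 9 starts row 3. P = [[3, 6], [5], [9]].
Insert 8: appended to row 1. P = [[3, 6, 8], [5], [9]].
Insert 2: 2 bumps 3 from row 1; 3 bumps 5 from row 2; 5 bumps 9 from row 3; 9 starts row 4. P = [[2, 6, 8], [3], [5], [9]].
Insert 4: 4 bumps 6 from row 1; 6 appends to row 2. P = [[2, 4, 8], [3, 6], [5], [9]].
Insert 1: 1 bumps 2 from row 1; 2 bumps 3 from row 2; 3 bumps 5 from row 3; 5 bumps 9 from row 4; 9 starts row 5. P = [[1, 4, 8], [2, 6], [3], [5], [9]].
Insert 7: 7 bumps 8 from row 1; 8 appends to row 2. P = [[1, 4, 7], [2, 6, 8], [3], [5], [9]].

So P = [[1, 4, 7], [2, 6, 8], [3], [5], [9]].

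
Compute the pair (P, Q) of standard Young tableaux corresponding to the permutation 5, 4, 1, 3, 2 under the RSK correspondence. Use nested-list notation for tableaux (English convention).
P = [[1, 2], [3], [4], [5]], Q = [[1, 4], [2], [3], [5]]

Insert each entry of the permutation into P by Schensted row insertion, recording in Q the position of each new cell.

Insert 5: appended to row 1. P = [[5]].
Insert 4: 4 bumps 5 from row 1; 5 starts row 2. P = [[4], [5]].
Insert 1: 1 bumps 4 from row 1; 4 bumps 5 from row 2; 5 starts row 3. P = [[1], [4], [5]].
Insert 3: appended to row 1. P = [[1, 3], [4], [5]].
Insert 2: 2 bumps 3 from row 1; 3 bumps 4 from row 2; 4 bumps 5 from row 3; 5 starts row 4. P = [[1, 2], [3], [4], [5]].

So P = [[1, 2], [3], [4], [5]], Q = [[1, 4], [2], [3], [5]].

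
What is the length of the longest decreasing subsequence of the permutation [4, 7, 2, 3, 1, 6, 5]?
3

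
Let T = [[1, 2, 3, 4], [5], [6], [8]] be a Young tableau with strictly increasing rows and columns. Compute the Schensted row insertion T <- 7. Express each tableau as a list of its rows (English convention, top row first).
[[1, 2, 3, 4, 7], [5], [6], [8]]

7 is larger than every entry of row 1, so it is appended to row 1. The new tableau is [[1, 2, 3, 4, 7], [5], [6], [8]].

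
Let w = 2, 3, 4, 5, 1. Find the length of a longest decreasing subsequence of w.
2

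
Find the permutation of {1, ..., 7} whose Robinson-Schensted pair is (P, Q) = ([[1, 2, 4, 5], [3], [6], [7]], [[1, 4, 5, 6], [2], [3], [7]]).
Reverse the RSK construction: for i from n down to 1, find the cell of Q containing i, remove the entry at that cell from P, and reverse-bump it up through P; the value ejected from row 1 is w(i).

Step i=7: Q has 7 at row 4, column 1; remove 7 from row 4 of P and reverse-bump: 7 enters row 3 and ejects 6; 6 enters row 2 and ejects 3; 3 enters row 1 and ejects 2. So w(7) = 2. P is now [[1, 3, 4, 5], [6], [7]].
Step i=6: Q has 6 at row 1, column 4; remove that cell from P, ejecting 5. So w(6) = 5. P is now [[1, 3, 4], [6], [7]].
Step i=5: Q has 5 at row 1, column 3; remove that cell from P, ejecting 4. So w(5) = 4. P is now [[1, 3], [6], [7]].
Step i=4: Q has 4 at row 1, column 2; remove that cell from P, ejecting 3. So w(4) = 3. P is now [[1], [6], [7]].
Step i=3: Q has 3 at row 3, column 1; remove 7 from row 3 of P and reverse-bump: 7 enters row 2 and ejects 6; 6 enters row 1 and ejects 1. So w(3) = 1. P is now [[6], [7]].
Step i=2: Q has 2 at row 2, column 1; remove 7 from row 2 of P and reverse-bump: 7 enters row 1 and ejects 6. So w(2) = 6. P is now [[7]].
Step i=1: Q has 1 at row 1, column 1; remove that cell from P, ejecting 7. So w(1) = 7. P is now [].

So w = 7 6 1 3 4 5 2.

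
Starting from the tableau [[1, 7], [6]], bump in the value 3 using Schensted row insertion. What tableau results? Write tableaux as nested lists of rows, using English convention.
In row 1, 3 replaces 7 (the leftmost entry greater than 3); 7 is bumped to row 2. 7 is appended to row 2. The new tableau is [[1, 3], [6, 7]].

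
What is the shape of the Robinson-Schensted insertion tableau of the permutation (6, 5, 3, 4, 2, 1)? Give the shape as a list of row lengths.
[2, 1, 1, 1, 1]

RSK row insertion gives P = [[1, 4], [2], [3], [5], [6]], which has shape [2, 1, 1, 1, 1].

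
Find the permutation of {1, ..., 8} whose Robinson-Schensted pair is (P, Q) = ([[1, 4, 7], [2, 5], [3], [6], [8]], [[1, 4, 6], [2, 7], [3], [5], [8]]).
8 6 3 5 2 7 4 1

Reverse the RSK construction: for i from n down to 1, find the cell of Q containing i, remove the entry at that cell from P, and reverse-bump it up through P; the value ejected from row 1 is w(i).

Step i=8: Q has 8 at row 5, column 1; remove 8 from row 5 of P and reverse-bump: 8 enters row 4 and ejects 6; 6 enters row 3 and ejects 3; 3 enters row 2 and ejects 2; 2 enters row 1 and ejects 1. So w(8) = 1. P is now [[2, 4, 7], [3, 5], [6], [8]].
Step i=7: Q has 7 at row 2, column 2; remove 5 from row 2 of P and reverse-bump: 5 enters row 1 and ejects 4. So w(7) = 4. P is now [[2, 5, 7], [3], [6], [8]].
Step i=6: Q has 6 at row 1, column 3; remove that cell from P, ejecting 7. So w(6) = 7. P is now [[2, 5], [3], [6], [8]].
Step i=5: Q has 5 at row 4, column 1; remove 8 from row 4 of P and reverse-bump: 8 enters row 3 and ejects 6; 6 enters row 2 and ejects 3; 3 enters row 1 and ejects 2. So w(5) = 2. P is now [[3, 5], [6], [8]].
Step i=4: Q has 4 at row 1, column 2; remove that cell from P, ejecting 5. So w(4) = 5. P is now [[3], [6], [8]].
Step i=3: Q has 3 at row 3, column 1; remove 8 from row 3 of P and reverse-bump: 8 enters row 2 and ejects 6; 6 enters row 1 and ejects 3. So w(3) = 3. P is now [[6], [8]].
Step i=2: Q has 2 at row 2, column 1; remove 8 from row 2 of P and reverse-bump: 8 enters row 1 and ejects 6. So w(2) = 6. P is now [[8]].
Step i=1: Q has 1 at row 1, column 1; remove that cell from P, ejecting 8. So w(1) = 8. P is now [].

So w = 8 6 3 5 2 7 4 1.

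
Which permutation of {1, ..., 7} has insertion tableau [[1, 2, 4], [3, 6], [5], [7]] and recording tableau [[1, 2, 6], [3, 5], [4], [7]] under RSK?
5 7 6 1 3 4 2

Reverse the RSK construction: for i from n down to 1, find the cell of Q containing i, remove the entry at that cell from P, and reverse-bump it up through P; the value ejected from row 1 is w(i).

Step i=7: Q has 7 at row 4, column 1; remove 7 from row 4 of P and reverse-bump: 7 enters row 3 and ejects 5; 5 enters row 2 and ejects 3; 3 enters row 1 and ejects 2. So w(7) = 2. P is now [[1, 3, 4], [5, 6], [7]].
Step i=6: Q has 6 at row 1, column 3; remove that cell from P, ejecting 4. So w(6) = 4. P is now [[1, 3], [5, 6], [7]].
Step i=5: Q has 5 at row 2, column 2; remove 6 from row 2 of P and reverse-bump: 6 enters row 1 and ejects 3. So w(5) = 3. P is now [[1, 6], [5], [7]].
Step i=4: Q has 4 at row 3, column 1; remove 7 from row 3 of P and reverse-bump: 7 enters row 2 and ejects 5; 5 enters row 1 and ejects 1. So w(4) = 1. P is now [[5, 6], [7]].
Step i=3: Q has 3 at row 2, column 1; remove 7 from row 2 of P and reverse-bump: 7 enters row 1 and ejects 6. So w(3) = 6. P is now [[5, 7]].
Step i=2: Q has 2 at row 1, column 2; remove that cell from P, ejecting 7. So w(2) = 7. P is now [[5]].
Step i=1: Q has 1 at row 1, column 1; remove that cell from P, ejecting 5. So w(1) = 5. P is now [].

So w = 5 7 6 1 3 4 2.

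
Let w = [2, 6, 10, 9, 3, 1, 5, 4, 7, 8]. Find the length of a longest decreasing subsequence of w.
4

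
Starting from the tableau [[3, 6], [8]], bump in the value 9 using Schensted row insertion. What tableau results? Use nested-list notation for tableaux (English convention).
9 is larger than every entry of row 1, so it is appended to row 1. The new tableau is [[3, 6, 9], [8]].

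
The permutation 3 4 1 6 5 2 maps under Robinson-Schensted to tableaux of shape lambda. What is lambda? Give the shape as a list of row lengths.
[3, 2, 1]

Row-insert each entry into an empty tableau.

After inserting 3: P = [[3]].
After inserting 4: P = [[3, 4]].
After inserting 1: P = [[1, 4], [3]].
After inserting 6: P = [[1, 4, 6], [3]].
After inserting 5: P = [[1, 4, 5], [3, 6]].
After inserting 2: P = [[1, 2, 5], [3, 4], [6]].

The final insertion tableau P = [[1, 2, 5], [3, 4], [6]] has shape [3, 2, 1].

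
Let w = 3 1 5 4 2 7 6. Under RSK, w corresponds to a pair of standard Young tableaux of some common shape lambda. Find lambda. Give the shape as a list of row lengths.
Row-insert each entry into an empty tableau.

After inserting 3: P = [[3]].
After inserting 1: P = [[1], [3]].
After inserting 5: P = [[1, 5], [3]].
After inserting 4: P = [[1, 4], [3, 5]].
After inserting 2: P = [[1, 2], [3, 4], [5]].
After inserting 7: P = [[1, 2, 7], [3, 4], [5]].
After inserting 6: P = [[1, 2, 6], [3, 4, 7], [5]].

The final insertion tableau P = [[1, 2, 6], [3, 4, 7], [5]] has shape [3, 3, 1].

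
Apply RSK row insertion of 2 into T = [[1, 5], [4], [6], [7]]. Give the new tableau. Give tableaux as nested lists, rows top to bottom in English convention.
In row 1, 2 replaces 5 (the leftmost entry greater than 2); 5 is bumped to row 2. 5 is appended to row 2. The new tableau is [[1, 2], [4, 5], [6], [7]].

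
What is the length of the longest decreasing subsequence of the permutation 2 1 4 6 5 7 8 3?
3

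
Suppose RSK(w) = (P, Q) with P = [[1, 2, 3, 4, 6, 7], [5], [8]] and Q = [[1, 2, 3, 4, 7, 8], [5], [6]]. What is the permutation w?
Reverse the RSK construction: for i from n down to 1, find the cell of Q containing i, remove the entry at that cell from P, and reverse-bump it up through P; the value ejected from row 1 is w(i).

Step i=8: Q has 8 at row 1, column 6; remove that cell from P, ejecting 7. So w(8) = 7. P is now [[1, 2, 3, 4, 6], [5], [8]].
Step i=7: Q has 7 at row 1, column 5; remove that cell from P, ejecting 6. So w(7) = 6. P is now [[1, 2, 3, 4], [5], [8]].
Step i=6: Q has 6 at row 3, column 1; remove 8 from row 3 of P and reverse-bump: 8 enters row 2 and ejects 5; 5 enters row 1 and ejects 4. So w(6) = 4. P is now [[1, 2, 3, 5], [8]].
Step i=5: Q has 5 at row 2, column 1; remove 8 from row 2 of P and reverse-bump: 8 enters row 1 and ejects 5. So w(5) = 5. P is now [[1, 2, 3, 8]].
Step i=4: Q has 4 at row 1, column 4; remove that cell from P, ejecting 8. So w(4) = 8. P is now [[1, 2, 3]].
Step i=3: Q has 3 at row 1, column 3; remove that cell from P, ejecting 3. So w(3) = 3. P is now [[1, 2]].
Step i=2: Q has 2 at row 1, column 2; remove that cell from P, ejecting 2. So w(2) = 2. P is now [[1]].
Step i=1: Q has 1 at row 1, column 1; remove that cell from P, ejecting 1. So w(1) = 1. P is now [].

So w = 1 2 3 8 5 4 6 7.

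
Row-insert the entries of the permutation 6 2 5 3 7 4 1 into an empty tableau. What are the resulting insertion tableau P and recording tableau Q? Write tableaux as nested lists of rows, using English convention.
Insert each entry of the permutation into P by Schensted row insertion, recording in Q the position of each new cell.

Insert 6: appended to row 1. P = [[6]], Q = [[1]].
Insert 2: 2 bumps 6 from row 1; 6 starts row 2. P = [[2], [6]], Q = [[1], [2]].
Insert 5: appended to row 1. P = [[2, 5], [6]], Q = [[1, 3], [2]].
Insert 3: 3 bumps 5 from row 1; 5 bumps 6 from row 2; 6 starts row 3. P = [[2, 3], [5], [6]], Q = [[1, 3], [2], [4]].
Insert 7: appended to row 1. P = [[2, 3, 7], [5], [6]], Q = [[1, 3, 5], [2], [4]].
Insert 4: 4 bumps 7 from row 1; 7 appends to row 2. P = [[2, 3, 4], [5, 7], [6]], Q = [[1, 3, 5], [2, 6], [4]].
Insert 1: 1 bumps 2 from row 1; 2 bumps 5 from row 2; 5 bumps 6 from row 3; 6 starts row 4. P = [[1, 3, 4], [2, 7], [5], [6]], Q = [[1, 3, 5], [2, 6], [4], [7]].

So P = [[1, 3, 4], [2, 7], [5], [6]], Q = [[1, 3, 5], [2, 6], [4], [7]].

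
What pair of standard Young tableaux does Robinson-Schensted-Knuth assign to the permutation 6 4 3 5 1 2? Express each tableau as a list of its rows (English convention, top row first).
P = [[1, 2], [3, 5], [4], [6]], Q = [[1, 4], [2, 6], [3], [5]]

Insert each entry of the permutation into P by Schensted row insertion, recording in Q the position of each new cell.

Insert 6: appended to row 1. P = [[6]].
Insert 4: 4 bumps 6 from row 1; 6 starts row 2. P = [[4], [6]].
Insert 3: 3 bumps 4 from row 1; 4 bumps 6 from row 2; 6 starts row 3. P = [[3], [4], [6]].
Insert 5: appended to row 1. P = [[3, 5], [4], [6]].
Insert 1: 1 bumps 3 from row 1; 3 bumps 4 from row 2; 4 bumps 6 from row 3; 6 starts row 4. P = [[1, 5], [3], [4], [6]].
Insert 2: 2 bumps 5 from row 1; 5 appends to row 2. P = [[1, 2], [3, 5], [4], [6]].

So P = [[1, 2], [3, 5], [4], [6]], Q = [[1, 4], [2, 6], [3], [5]].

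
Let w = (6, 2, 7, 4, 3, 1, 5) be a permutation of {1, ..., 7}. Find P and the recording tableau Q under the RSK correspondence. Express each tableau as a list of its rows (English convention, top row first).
Insert each entry of the permutation into P by Schensted row insertion, recording in Q the position of each new cell.

Insert 6: appended to row 1. P = [[6]], Q = [[1]].
Insert 2: 2 bumps 6 from row 1; 6 starts row 2. P = [[2], [6]], Q = [[1], [2]].
Insert 7: appended to row 1. P = [[2, 7], [6]], Q = [[1, 3], [2]].
Insert 4: 4 bumps 7 from row 1; 7 appends to row 2. P = [[2, 4], [6, 7]], Q = [[1, 3], [2, 4]].
Insert 3: 3 bumps 4 from row 1; 4 bumps 6 from row 2; 6 starts row 3. P = [[2, 3], [4, 7], [6]], Q = [[1, 3], [2, 4], [5]].
Insert 1: 1 bumps 2 from row 1; 2 bumps 4 from row 2; 4 bumps 6 from row 3; 6 starts row 4. P = [[1, 3], [2, 7], [4], [6]], Q = [[1, 3], [2, 4], [5], [6]].
Insert 5: appended to row 1. P = [[1, 3, 5], [2, 7], [4], [6]], Q = [[1, 3, 7], [2, 4], [5], [6]].

So P = [[1, 3, 5], [2, 7], [4], [6]], Q = [[1, 3, 7], [2, 4], [5], [6]].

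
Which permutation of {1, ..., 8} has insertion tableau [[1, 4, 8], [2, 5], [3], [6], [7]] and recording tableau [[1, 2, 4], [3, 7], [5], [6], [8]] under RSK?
Reverse the RSK construction: for i from n down to 1, find the cell of Q containing i, remove the entry at that cell from P, and reverse-bump it up through P; the value ejected from row 1 is w(i).

Step i=8: Q has 8 at row 5, column 1; remove 7 from row 5 of P and reverse-bump: 7 enters row 4 and ejects 6; 6 enters row 3 and ejects 3; 3 enters row 2 and ejects 2; 2 enters row 1 and ejects 1. So w(8) = 1. P is now [[2, 4, 8], [3, 5], [6], [7]].
Step i=7: Q has 7 at row 2, column 2; remove 5 from row 2 of P and reverse-bump: 5 enters row 1 and ejects 4. So w(7) = 4. P is now [[2, 5, 8], [3], [6], [7]].
Step i=6: Q has 6 at row 4, column 1; remove 7 from row 4 of P and reverse-bump: 7 enters row 3 and ejects 6; 6 enters row 2 and ejects 3; 3 enters row 1 and ejects 2. So w(6) = 2. P is now [[3, 5, 8], [6], [7]].
Step i=5: Q has 5 at row 3, column 1; remove 7 from row 3 of P and reverse-bump: 7 enters row 2 and ejects 6; 6 enters row 1 and ejects 5. So w(5) = 5. P is now [[3, 6, 8], [7]].
Step i=4: Q has 4 at row 1, column 3; remove that cell from P, ejecting 8. So w(4) = 8. P is now [[3, 6], [7]].
Step i=3: Q has 3 at row 2, column 1; remove 7 from row 2 of P and reverse-bump: 7 enters row 1 and ejects 6. So w(3) = 6. P is now [[3, 7]].
Step i=2: Q has 2 at row 1, column 2; remove that cell from P, ejecting 7. So w(2) = 7. P is now [[3]].
Step i=1: Q has 1 at row 1, column 1; remove that cell from P, ejecting 3. So w(1) = 3. P is now [].

So w = 3 7 6 8 5 2 4 1.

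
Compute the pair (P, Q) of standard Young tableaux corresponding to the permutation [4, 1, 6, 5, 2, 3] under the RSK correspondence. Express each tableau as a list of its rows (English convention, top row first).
Insert each entry of the permutation into P by Schensted row insertion, recording in Q the position of each new cell.

Insert 4: appended to row 1. P = [[4]].
Insert 1: 1 bumps 4 from row 1; 4 starts row 2. P = [[1], [4]].
Insert 6: appended to row 1. P = [[1, 6], [4]].
Insert 5: 5 bumps 6 from row 1; 6 appends to row 2. P = [[1, 5], [4, 6]].
Insert 2: 2 bumps 5 from row 1; 5 bumps 6 from row 2; 6 starts row 3. P = [[1, 2], [4, 5], [6]].
Insert 3: appended to row 1. P = [[1, 2, 3], [4, 5], [6]].

So P = [[1, 2, 3], [4, 5], [6]], Q = [[1, 3, 6], [2, 4], [5]].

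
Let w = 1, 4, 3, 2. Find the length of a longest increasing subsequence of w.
2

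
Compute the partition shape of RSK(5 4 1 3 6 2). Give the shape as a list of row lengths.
Row-insert each entry into an empty tableau.

After inserting 5: P = [[5]].
After inserting 4: P = [[4], [5]].
After inserting 1: P = [[1], [4], [5]].
After inserting 3: P = [[1, 3], [4], [5]].
After inserting 6: P = [[1, 3, 6], [4], [5]].
After inserting 2: P = [[1, 2, 6], [3], [4], [5]].

The final insertion tableau P = [[1, 2, 6], [3], [4], [5]] has shape [3, 1, 1, 1].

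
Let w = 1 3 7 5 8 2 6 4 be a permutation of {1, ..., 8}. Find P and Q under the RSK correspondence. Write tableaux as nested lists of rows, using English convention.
Insert each entry of the permutation into P by Schensted row insertion, recording in Q the position of each new cell.

After inserting 1: P = [[1]].
After inserting 3: P = [[1, 3]].
After inserting 7: P = [[1, 3, 7]].
After inserting 5: P = [[1, 3, 5], [7]].
After inserting 8: P = [[1, 3, 5, 8], [7]].
After inserting 2: P = [[1, 2, 5, 8], [3], [7]].
After inserting 6: P = [[1, 2, 5, 6], [3, 8], [7]].
After inserting 4: P = [[1, 2, 4, 6], [3, 5], [7, 8]].

So P = [[1, 2, 4, 6], [3, 5], [7, 8]], Q = [[1, 2, 3, 5], [4, 7], [6, 8]].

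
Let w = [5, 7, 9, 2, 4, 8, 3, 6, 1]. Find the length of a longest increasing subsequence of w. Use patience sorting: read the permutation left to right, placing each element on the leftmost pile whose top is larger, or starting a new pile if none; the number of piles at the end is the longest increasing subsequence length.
3

5: new pile. tops = [5]
7: new pile. tops = [5, 7]
9: new pile. tops = [5, 7, 9]
2: onto pile 1 (replacing 5). tops = [2, 7, 9]
4: onto pile 2 (replacing 7). tops = [2, 4, 9]
8: onto pile 3 (replacing 9). tops = [2, 4, 8]
3: onto pile 2 (replacing 4). tops = [2, 3, 8]
6: onto pile 3 (replacing 8). tops = [2, 3, 6]
1: onto pile 1 (replacing 2). tops = [1, 3, 6]

3 piles, so the longest increasing subsequence has length 3.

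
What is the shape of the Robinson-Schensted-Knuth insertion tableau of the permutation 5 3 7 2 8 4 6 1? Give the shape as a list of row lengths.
[3, 3, 1, 1]

Row-insert each entry into an empty tableau.

After inserting 5: P = [[5]].
After inserting 3: P = [[3], [5]].
After inserting 7: P = [[3, 7], [5]].
After inserting 2: P = [[2, 7], [3], [5]].
After inserting 8: P = [[2, 7, 8], [3], [5]].
After inserting 4: P = [[2, 4, 8], [3, 7], [5]].
After inserting 6: P = [[2, 4, 6], [3, 7, 8], [5]].
After inserting 1: P = [[1, 4, 6], [2, 7, 8], [3], [5]].

The final insertion tableau P = [[1, 4, 6], [2, 7, 8], [3], [5]] has shape [3, 3, 1, 1].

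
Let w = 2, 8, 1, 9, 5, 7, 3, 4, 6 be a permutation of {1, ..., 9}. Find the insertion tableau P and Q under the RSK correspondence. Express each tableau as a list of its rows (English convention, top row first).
Insert each entry of the permutation into P by Schensted row insertion, recording in Q the position of each new cell.

Insert 2: appended to row 1. P = [[2]].
Insert 8: appended to row 1. P = [[2, 8]].
Insert 1: 1 bumps 2 from row 1; 2 starts row 2. P = [[1, 8], [2]].
Insert 9: appended to row 1. P = [[1, 8, 9], [2]].
Insert 5: 5 bumps 8 from row 1; 8 appends to row 2. P = [[1, 5, 9], [2, 8]].
Insert 7: 7 bumps 9 from row 1; 9 appends to row 2. P = [[1, 5, 7], [2, 8, 9]].
Insert 3: 3 bumps 5 from row 1; 5 bumps 8 from row 2; 8 starts row 3. P = [[1, 3, 7], [2, 5, 9], [8]].
Insert 4: 4 bumps 7 from row 1; 7 bumps 9 from row 2; 9 appends to row 3. P = [[1, 3, 4], [2, 5, 7], [8, 9]].
Insert 6: appended to row 1. P = [[1, 3, 4, 6], [2, 5, 7], [8, 9]].

So P = [[1, 3, 4, 6], [2, 5, 7], [8, 9]], Q = [[1, 2, 4, 9], [3, 5, 6], [7, 8]].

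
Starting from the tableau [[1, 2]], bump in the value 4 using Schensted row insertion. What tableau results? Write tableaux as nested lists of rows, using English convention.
4 is larger than every entry of row 1, so it is appended to row 1. The new tableau is [[1, 2, 4]].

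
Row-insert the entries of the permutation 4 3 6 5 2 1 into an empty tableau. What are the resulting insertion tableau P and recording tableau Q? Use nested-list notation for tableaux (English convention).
Insert each entry of the permutation into P by Schensted row insertion, recording in Q the position of each new cell.

After inserting 4: P = [[4]].
After inserting 3: P = [[3], [4]].
After inserting 6: P = [[3, 6], [4]].
After inserting 5: P = [[3, 5], [4, 6]].
After inserting 2: P = [[2, 5], [3, 6], [4]].
After inserting 1: P = [[1, 5], [2, 6], [3], [4]].

So P = [[1, 5], [2, 6], [3], [4]], Q = [[1, 3], [2, 4], [5], [6]].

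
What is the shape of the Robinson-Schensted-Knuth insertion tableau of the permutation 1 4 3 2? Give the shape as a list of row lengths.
[2, 1, 1]

RSK row insertion gives P = [[1, 2], [3], [4]], which has shape [2, 1, 1].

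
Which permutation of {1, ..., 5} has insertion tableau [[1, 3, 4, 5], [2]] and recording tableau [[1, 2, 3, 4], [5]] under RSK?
Reverse the RSK construction: for i from n down to 1, find the cell of Q containing i, remove the entry at that cell from P, and reverse-bump it up through P; the value ejected from row 1 is w(i).

Step i=5: Q has 5 at row 2, column 1; remove 2 from row 2 of P and reverse-bump: 2 enters row 1 and ejects 1. So w(5) = 1. P is now [[2, 3, 4, 5]].
Step i=4: Q has 4 at row 1, column 4; remove that cell from P, ejecting 5. So w(4) = 5. P is now [[2, 3, 4]].
Step i=3: Q has 3 at row 1, column 3; remove that cell from P, ejecting 4. So w(3) = 4. P is now [[2, 3]].
Step i=2: Q has 2 at row 1, column 2; remove that cell from P, ejecting 3. So w(2) = 3. P is now [[2]].
Step i=1: Q has 1 at row 1, column 1; remove that cell from P, ejecting 2. So w(1) = 2. P is now [].

So w = 2 3 4 5 1.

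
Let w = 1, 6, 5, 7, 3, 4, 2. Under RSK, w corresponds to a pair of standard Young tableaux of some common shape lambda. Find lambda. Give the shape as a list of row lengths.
[3, 2, 1, 1]

RSK row insertion gives P = [[1, 2, 4], [3, 7], [5], [6]], which has shape [3, 2, 1, 1].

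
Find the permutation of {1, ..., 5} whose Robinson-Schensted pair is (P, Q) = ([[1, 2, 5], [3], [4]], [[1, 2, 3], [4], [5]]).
Reverse the RSK construction: for i from n down to 1, find the cell of Q containing i, remove the entry at that cell from P, and reverse-bump it up through P; the value ejected from row 1 is w(i).

Step i=5: Q has 5 at row 3, column 1; remove 4 from row 3 of P and reverse-bump: 4 enters row 2 and ejects 3; 3 enters row 1 and ejects 2. So w(5) = 2. P is now [[1, 3, 5], [4]].
Step i=4: Q has 4 at row 2, column 1; remove 4 from row 2 of P and reverse-bump: 4 enters row 1 and ejects 3. So w(4) = 3. P is now [[1, 4, 5]].
Step i=3: Q has 3 at row 1, column 3; remove that cell from P, ejecting 5. So w(3) = 5. P is now [[1, 4]].
Step i=2: Q has 2 at row 1, column 2; remove that cell from P, ejecting 4. So w(2) = 4. P is now [[1]].
Step i=1: Q has 1 at row 1, column 1; remove that cell from P, ejecting 1. So w(1) = 1. P is now [].

So w = 1 4 5 3 2.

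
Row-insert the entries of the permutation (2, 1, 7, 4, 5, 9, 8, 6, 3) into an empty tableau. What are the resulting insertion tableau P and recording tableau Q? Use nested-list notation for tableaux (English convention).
P = [[1, 3, 5, 6], [2, 4, 8], [7], [9]], Q = [[1, 3, 5, 6], [2, 4, 7], [8], [9]]

Insert each entry of the permutation into P by Schensted row insertion, recording in Q the position of each new cell.

Insert 2: appended to row 1. P = [[2]].
Insert 1: 1 bumps 2 from row 1; 2 starts row 2. P = [[1], [2]].
Insert 7: appended to row 1. P = [[1, 7], [2]].
Insert 4: 4 bumps 7 from row 1; 7 appends to row 2. P = [[1, 4], [2, 7]].
Insert 5: appended to row 1. P = [[1, 4, 5], [2, 7]].
Insert 9: appended to row 1. P = [[1, 4, 5, 9], [2, 7]].
Insert 8: 8 bumps 9 from row 1; 9 appends to row 2. P = [[1, 4, 5, 8], [2, 7, 9]].
Insert 6: 6 bumps 8 from row 1; 8 bumps 9 from row 2; 9 starts row 3. P = [[1, 4, 5, 6], [2, 7, 8], [9]].
Insert 3: 3 bumps 4 from row 1; 4 bumps 7 from row 2; 7 bumps 9 from row 3; 9 starts row 4. P = [[1, 3, 5, 6], [2, 4, 8], [7], [9]].

So P = [[1, 3, 5, 6], [2, 4, 8], [7], [9]], Q = [[1, 3, 5, 6], [2, 4, 7], [8], [9]].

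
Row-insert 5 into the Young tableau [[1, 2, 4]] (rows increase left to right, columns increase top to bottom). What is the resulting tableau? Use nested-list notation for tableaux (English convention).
5 is larger than every entry of row 1, so it is appended to row 1. The new tableau is [[1, 2, 4, 5]].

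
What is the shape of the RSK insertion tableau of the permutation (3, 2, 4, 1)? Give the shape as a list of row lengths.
Row-insert each entry into an empty tableau.

After inserting 3: P = [[3]].
After inserting 2: P = [[2], [3]].
After inserting 4: P = [[2, 4], [3]].
After inserting 1: P = [[1, 4], [2], [3]].

The final insertion tableau P = [[1, 4], [2], [3]] has shape [2, 1, 1].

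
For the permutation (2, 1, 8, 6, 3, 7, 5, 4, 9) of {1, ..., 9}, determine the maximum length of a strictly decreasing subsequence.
4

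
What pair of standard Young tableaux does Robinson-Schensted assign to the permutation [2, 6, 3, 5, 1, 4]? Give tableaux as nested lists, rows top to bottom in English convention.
P = [[1, 3, 4], [2, 5], [6]], Q = [[1, 2, 4], [3, 6], [5]]

Insert each entry of the permutation into P by Schensted row insertion, recording in Q the position of each new cell.

After inserting 2: P = [[2]].
After inserting 6: P = [[2, 6]].
After inserting 3: P = [[2, 3], [6]].
After inserting 5: P = [[2, 3, 5], [6]].
After inserting 1: P = [[1, 3, 5], [2], [6]].
After inserting 4: P = [[1, 3, 4], [2, 5], [6]].

So P = [[1, 3, 4], [2, 5], [6]], Q = [[1, 2, 4], [3, 6], [5]].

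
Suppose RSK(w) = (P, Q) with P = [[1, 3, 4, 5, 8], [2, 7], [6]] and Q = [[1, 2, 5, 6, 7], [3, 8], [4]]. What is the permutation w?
Reverse the RSK construction: for i from n down to 1, find the cell of Q containing i, remove the entry at that cell from P, and reverse-bump it up through P; the value ejected from row 1 is w(i).

Step i=8: Q has 8 at row 2, column 2; remove 7 from row 2 of P and reverse-bump: 7 enters row 1 and ejects 5. So w(8) = 5. P is now [[1, 3, 4, 7, 8], [2], [6]].
Step i=7: Q has 7 at row 1, column 5; remove that cell from P, ejecting 8. So w(7) = 8. P is now [[1, 3, 4, 7], [2], [6]].
Step i=6: Q has 6 at row 1, column 4; remove that cell from P, ejecting 7. So w(6) = 7. P is now [[1, 3, 4], [2], [6]].
Step i=5: Q has 5 at row 1, column 3; remove that cell from P, ejecting 4. So w(5) = 4. P is now [[1, 3], [2], [6]].
Step i=4: Q has 4 at row 3, column 1; remove 6 from row 3 of P and reverse-bump: 6 enters row 2 and ejects 2; 2 enters row 1 and ejects 1. So w(4) = 1. P is now [[2, 3], [6]].
Step i=3: Q has 3 at row 2, column 1; remove 6 from row 2 of P and reverse-bump: 6 enters row 1 and ejects 3. So w(3) = 3. P is now [[2, 6]].
Step i=2: Q has 2 at row 1, column 2; remove that cell from P, ejecting 6. So w(2) = 6. P is now [[2]].
Step i=1: Q has 1 at row 1, column 1; remove that cell from P, ejecting 2. So w(1) = 2. P is now [].

So w = 2 6 3 1 4 7 8 5.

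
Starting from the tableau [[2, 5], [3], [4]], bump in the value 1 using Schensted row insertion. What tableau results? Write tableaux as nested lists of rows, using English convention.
In row 1, 1 replaces 2 (the leftmost entry greater than 1); 2 is bumped to row 2. In row 2, 2 replaces 3 (the leftmost entry greater than 2); 3 is bumped to row 3. In row 3, 3 replaces 4 (the leftmost entry greater than 3); 4 is bumped to row 4. 4 starts a new row 4. The new tableau is [[1, 5], [2], [3], [4]].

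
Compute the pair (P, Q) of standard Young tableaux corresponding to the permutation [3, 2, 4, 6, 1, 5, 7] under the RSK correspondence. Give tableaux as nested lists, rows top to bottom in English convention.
Insert each entry of the permutation into P by Schensted row insertion, recording in Q the position of each new cell.

After inserting 3: P = [[3]].
After inserting 2: P = [[2], [3]].
After inserting 4: P = [[2, 4], [3]].
After inserting 6: P = [[2, 4, 6], [3]].
After inserting 1: P = [[1, 4, 6], [2], [3]].
After inserting 5: P = [[1, 4, 5], [2, 6], [3]].
After inserting 7: P = [[1, 4, 5, 7], [2, 6], [3]].

So P = [[1, 4, 5, 7], [2, 6], [3]], Q = [[1, 3, 4, 7], [2, 6], [5]].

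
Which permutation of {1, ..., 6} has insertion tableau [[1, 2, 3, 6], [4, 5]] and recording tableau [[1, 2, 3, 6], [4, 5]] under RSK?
Reverse the RSK construction: for i from n down to 1, find the cell of Q containing i, remove the entry at that cell from P, and reverse-bump it up through P; the value ejected from row 1 is w(i).

Step i=6: Q has 6 at row 1, column 4; remove that cell from P, ejecting 6. So w(6) = 6. P is now [[1, 2, 3], [4, 5]].
Step i=5: Q has 5 at row 2, column 2; remove 5 from row 2 of P and reverse-bump: 5 enters row 1 and ejects 3. So w(5) = 3. P is now [[1, 2, 5], [4]].
Step i=4: Q has 4 at row 2, column 1; remove 4 from row 2 of P and reverse-bump: 4 enters row 1 and ejects 2. So w(4) = 2. P is now [[1, 4, 5]].
Step i=3: Q has 3 at row 1, column 3; remove that cell from P, ejecting 5. So w(3) = 5. P is now [[1, 4]].
Step i=2: Q has 2 at row 1, column 2; remove that cell from P, ejecting 4. So w(2) = 4. P is now [[1]].
Step i=1: Q has 1 at row 1, column 1; remove that cell from P, ejecting 1. So w(1) = 1. P is now [].

So w = 1 4 5 2 3 6.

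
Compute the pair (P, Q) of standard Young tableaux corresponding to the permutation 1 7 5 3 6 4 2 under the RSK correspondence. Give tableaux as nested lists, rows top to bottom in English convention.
P = [[1, 2, 4], [3, 6], [5], [7]], Q = [[1, 2, 5], [3, 6], [4], [7]]

Insert each entry of the permutation into P by Schensted row insertion, recording in Q the position of each new cell.

After inserting 1: P = [[1]].
After inserting 7: P = [[1, 7]].
After inserting 5: P = [[1, 5], [7]].
After inserting 3: P = [[1, 3], [5], [7]].
After inserting 6: P = [[1, 3, 6], [5], [7]].
After inserting 4: P = [[1, 3, 4], [5, 6], [7]].
After inserting 2: P = [[1, 2, 4], [3, 6], [5], [7]].

So P = [[1, 2, 4], [3, 6], [5], [7]], Q = [[1, 2, 5], [3, 6], [4], [7]].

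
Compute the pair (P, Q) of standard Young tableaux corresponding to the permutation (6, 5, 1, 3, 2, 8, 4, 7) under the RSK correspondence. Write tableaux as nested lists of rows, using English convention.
Insert each entry of the permutation into P by Schensted row insertion, recording in Q the position of each new cell.

Insert 6: appended to row 1. P = [[6]], Q = [[1]].
Insert 5: 5 bumps 6 from row 1; 6 starts row 2. P = [[5], [6]], Q = [[1], [2]].
Insert 1: 1 bumps 5 from row 1; 5 bumps 6 from row 2; 6 starts row 3. P = [[1], [5], [6]], Q = [[1], [2], [3]].
Insert 3: appended to row 1. P = [[1, 3], [5], [6]], Q = [[1, 4], [2], [3]].
Insert 2: 2 bumps 3 from row 1; 3 bumps 5 from row 2; 5 bumps 6 from row 3; 6 starts row 4. P = [[1, 2], [3], [5], [6]], Q = [[1, 4], [2], [3], [5]].
Insert 8: appended to row 1. P = [[1, 2, 8], [3], [5], [6]], Q = [[1, 4, 6], [2], [3], [5]].
Insert 4: 4 bumps 8 from row 1; 8 appends to row 2. P = [[1, 2, 4], [3, 8], [5], [6]], Q = [[1, 4, 6], [2, 7], [3], [5]].
Insert 7: appended to row 1. P = [[1, 2, 4, 7], [3, 8], [5], [6]], Q = [[1, 4, 6, 8], [2, 7], [3], [5]].

So P = [[1, 2, 4, 7], [3, 8], [5], [6]], Q = [[1, 4, 6, 8], [2, 7], [3], [5]].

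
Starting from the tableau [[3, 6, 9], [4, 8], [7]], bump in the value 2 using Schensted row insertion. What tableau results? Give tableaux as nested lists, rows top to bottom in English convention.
[[2, 6, 9], [3, 8], [4], [7]]

In row 1, 2 replaces 3 (the leftmost entry greater than 2); 3 is bumped to row 2. In row 2, 3 replaces 4 (the leftmost entry greater than 3); 4 is bumped to row 3. In row 3, 4 replaces 7 (the leftmost entry greater than 4); 7 is bumped to row 4. 7 starts a new row 4. The new tableau is [[2, 6, 9], [3, 8], [4], [7]].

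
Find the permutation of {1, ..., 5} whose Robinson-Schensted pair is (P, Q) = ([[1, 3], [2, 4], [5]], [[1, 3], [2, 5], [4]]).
5 2 4 1 3

Reverse the RSK construction: for i from n down to 1, find the cell of Q containing i, remove the entry at that cell from P, and reverse-bump it up through P; the value ejected from row 1 is w(i).

Step i=5: Q has 5 at row 2, column 2; remove 4 from row 2 of P and reverse-bump: 4 enters row 1 and ejects 3. So w(5) = 3. P is now [[1, 4], [2], [5]].
Step i=4: Q has 4 at row 3, column 1; remove 5 from row 3 of P and reverse-bump: 5 enters row 2 and ejects 2; 2 enters row 1 and ejects 1. So w(4) = 1. P is now [[2, 4], [5]].
Step i=3: Q has 3 at row 1, column 2; remove that cell from P, ejecting 4. So w(3) = 4. P is now [[2], [5]].
Step i=2: Q has 2 at row 2, column 1; remove 5 from row 2 of P and reverse-bump: 5 enters row 1 and ejects 2. So w(2) = 2. P is now [[5]].
Step i=1: Q has 1 at row 1, column 1; remove that cell from P, ejecting 5. So w(1) = 5. P is now [].

So w = 5 2 4 1 3.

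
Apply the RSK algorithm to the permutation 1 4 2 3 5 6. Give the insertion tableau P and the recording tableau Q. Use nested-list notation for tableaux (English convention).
Insert each entry of the permutation into P by Schensted row insertion, recording in Q the position of each new cell.

Insert 1: appended to row 1. P = [[1]].
Insert 4: appended to row 1. P = [[1, 4]].
Insert 2: 2 bumps 4 from row 1; 4 starts row 2. P = [[1, 2], [4]].
Insert 3: appended to row 1. P = [[1, 2, 3], [4]].
Insert 5: appended to row 1. P = [[1, 2, 3, 5], [4]].
Insert 6: appended to row 1. P = [[1, 2, 3, 5, 6], [4]].

So P = [[1, 2, 3, 5, 6], [4]], Q = [[1, 2, 4, 5, 6], [3]].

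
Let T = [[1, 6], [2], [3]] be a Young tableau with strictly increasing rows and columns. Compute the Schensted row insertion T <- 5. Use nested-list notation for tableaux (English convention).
In row 1, 5 replaces 6 (the leftmost entry greater than 5); 6 is bumped to row 2. 6 is appended to row 2. The new tableau is [[1, 5], [2, 6], [3]].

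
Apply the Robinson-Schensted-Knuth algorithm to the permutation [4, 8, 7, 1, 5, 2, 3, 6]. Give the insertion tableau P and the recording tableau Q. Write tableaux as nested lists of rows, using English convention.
Insert each entry of the permutation into P by Schensted row insertion, recording in Q the position of each new cell.

Insert 4: appended to row 1. P = [[4]].
Insert 8: appended to row 1. P = [[4, 8]].
Insert 7: 7 bumps 8 from row 1; 8 starts row 2. P = [[4, 7], [8]].
Insert 1: 1 bumps 4 from row 1; 4 bumps 8 from row 2; 8 starts row 3. P = [[1, 7], [4], [8]].
Insert 5: 5 bumps 7 from row 1; 7 appends to row 2. P = [[1, 5], [4, 7], [8]].
Insert 2: 2 bumps 5 from row 1; 5 bumps 7 from row 2; 7 bumps 8 from row 3; 8 starts row 4. P = [[1, 2], [4, 5], [7], [8]].
Insert 3: appended to row 1. P = [[1, 2, 3], [4, 5], [7], [8]].
Insert 6: appended to row 1. P = [[1, 2, 3, 6], [4, 5], [7], [8]].

So P = [[1, 2, 3, 6], [4, 5], [7], [8]], Q = [[1, 2, 7, 8], [3, 5], [4], [6]].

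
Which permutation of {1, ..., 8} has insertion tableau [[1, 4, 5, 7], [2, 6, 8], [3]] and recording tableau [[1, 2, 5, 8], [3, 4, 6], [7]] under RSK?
Reverse the RSK construction: for i from n down to 1, find the cell of Q containing i, remove the entry at that cell from P, and reverse-bump it up through P; the value ejected from row 1 is w(i).

Step i=8: Q has 8 at row 1, column 4; remove that cell from P, ejecting 7. So w(8) = 7. P is now [[1, 4, 5], [2, 6, 8], [3]].
Step i=7: Q has 7 at row 3, column 1; remove 3 from row 3 of P and reverse-bump: 3 enters row 2 and ejects 2; 2 enters row 1 and ejects 1. So w(7) = 1. P is now [[2, 4, 5], [3, 6, 8]].
Step i=6: Q has 6 at row 2, column 3; remove 8 from row 2 of P and reverse-bump: 8 enters row 1 and ejects 5. So w(6) = 5. P is now [[2, 4, 8], [3, 6]].
Step i=5: Q has 5 at row 1, column 3; remove that cell from P, ejecting 8. So w(5) = 8. P is now [[2, 4], [3, 6]].
Step i=4: Q has 4 at row 2, column 2; remove 6 from row 2 of P and reverse-bump: 6 enters row 1 and ejects 4. So w(4) = 4. P is now [[2, 6], [3]].
Step i=3: Q has 3 at row 2, column 1; remove 3 from row 2 of P and reverse-bump: 3 enters row 1 and ejects 2. So w(3) = 2. P is now [[3, 6]].
Step i=2: Q has 2 at row 1, column 2; remove that cell from P, ejecting 6. So w(2) = 6. P is now [[3]].
Step i=1: Q has 1 at row 1, column 1; remove that cell from P, ejecting 3. So w(1) = 3. P is now [].

So w = 3 6 2 4 8 5 1 7.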